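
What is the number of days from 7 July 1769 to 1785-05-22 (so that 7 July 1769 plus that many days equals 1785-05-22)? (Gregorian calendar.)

5798

Jul 7, 1769 → Jul 7, 1770: 365 days.
Jul 7, 1770 → Jul 7, 1771: 365 days.
Jul 7, 1771 → Jul 7, 1772: 366 days (Feb 29, 1772 is in that span).
Jul 7, 1772 → Jul 7, 1773: 365 days.
Jul 7, 1773 → Jul 7, 1774: 365 days.
Jul 7, 1774 → Jul 7, 1775: 365 days.
Jul 7, 1775 → Jul 7, 1776: 366 days (Feb 29, 1776 is in that span).
Jul 7, 1776 → Jul 7, 1777: 365 days.
Jul 7, 1777 → Jul 7, 1778: 365 days.
Jul 7, 1778 → Jul 7, 1779: 365 days.
Jul 7, 1779 → Jul 7, 1780: 366 days (Feb 29, 1780 is in that span).
Jul 7, 1780 → Jul 7, 1781: 365 days.
Jul 7, 1781 → Jul 7, 1782: 365 days.
Jul 7, 1782 → Jul 7, 1783: 365 days.
Jul 7, 1783 → Jul 7, 1784: 366 days (Feb 29, 1784 is in that span).
Jul 7, 1784 → Aug 7, 1784: 31 days (July has 31).
Aug 7, 1784 → Sep 7, 1784: 31 days (August has 31).
Sep 7, 1784 → Oct 7, 1784: 30 days (September has 30).
Oct 7, 1784 → Nov 7, 1784: 31 days (October has 31).
Nov 7, 1784 → Dec 7, 1784: 30 days (November has 30).
Dec 7, 1784 → Jan 7, 1785: 31 days (December has 31).
Jan 7, 1785 → Feb 7, 1785: 31 days (January has 31).
Feb 7, 1785 → Mar 7, 1785: 28 days (February has 28).
Mar 7, 1785 → Apr 7, 1785: 31 days (March has 31).
Apr 7, 1785 → May 7, 1785: 30 days (April has 30).
May 7, 1785 → May 22, 1785: 15 days.
Total: 5798 days.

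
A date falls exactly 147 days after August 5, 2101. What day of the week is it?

First find the weekday of Aug 5, 2101. Doomsday rule: the anchor day for the 2100s is Sunday. For year 01: 1÷12 = 0 r 1, and 1÷4 = 0, so 0+1+0 = 1.
Sunday + 1 ≡ Monday — that's 2101's doomsday.
In August the doomsday date is Aug 8.
Aug 5 is 3 days before Aug 8; 3 mod 7 = 3, so Monday − 3 = Friday.
147 mod 7 = 0, so 147 days after a Friday is Friday + 0 = Friday.

Friday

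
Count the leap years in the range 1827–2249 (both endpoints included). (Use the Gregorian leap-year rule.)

Multiples of 4 in [1827,2249]: 106.
Of those, multiples of 100: 4 (not leap unless ÷400).
Multiples of 400: 1.
Leap years = 106 − 4 + 1 = 103.

103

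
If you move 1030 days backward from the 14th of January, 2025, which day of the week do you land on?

Monday

First find the weekday of Jan 14, 2025. Doomsday rule: the anchor day for the 2000s is Tuesday. For year 25: 25÷12 = 2 r 1, and 1÷4 = 0, so 2+1+0 = 3.
Tuesday + 3 ≡ Friday — that's 2025's doomsday.
In January the doomsday date is Jan 3 (2025 is not a leap year).
Jan 14 is 11 days after Jan 3; 11 mod 7 = 4, so Friday + 4 = Tuesday.
1030 mod 7 = 1, so 1030 days before a Tuesday is Tuesday − 1 = Monday.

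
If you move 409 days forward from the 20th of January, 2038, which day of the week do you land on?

Saturday

First find the weekday of Jan 20, 2038. Doomsday rule: the anchor day for the 2000s is Tuesday. For year 38: 38÷12 = 3 r 2, and 2÷4 = 0, so 3+2+0 = 5.
Tuesday + 5 ≡ Sunday — that's 2038's doomsday.
In January the doomsday date is Jan 3 (2038 is not a leap year).
Jan 20 is 17 days after Jan 3; 17 mod 7 = 3, so Sunday + 3 = Wednesday.
409 mod 7 = 3, so 409 days after a Wednesday is Wednesday + 3 = Saturday.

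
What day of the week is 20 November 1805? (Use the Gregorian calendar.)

Doomsday rule: the anchor day for the 1800s is Friday. For year 05: 5÷12 = 0 r 5, and 5÷4 = 1, so 0+5+1 = 6.
Friday + 6 ≡ Thursday — that's 1805's doomsday.
In November the doomsday date is Nov 7.
Nov 20 is 13 days after Nov 7; 13 mod 7 = 6, so Thursday + 6 = Wednesday.

Wednesday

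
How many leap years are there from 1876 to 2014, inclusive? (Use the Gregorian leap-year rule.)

Multiples of 4 in [1876,2014]: 35.
Of those, multiples of 100: 2 (not leap unless ÷400).
Multiples of 400: 1.
Leap years = 35 − 2 + 1 = 34.

34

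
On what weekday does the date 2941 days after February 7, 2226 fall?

Wednesday

Feb 7, 2226 is a Tuesday.
2941 mod 7 = 1, so 2941 days after a Tuesday is Tuesday + 1 = Wednesday.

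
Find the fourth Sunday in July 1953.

July 1, 1953 is a Wednesday.
The first Sunday is therefore July 5 (4 days later).
The fourth Sunday is 5 + 3×7 = July 26.

July 26, 1953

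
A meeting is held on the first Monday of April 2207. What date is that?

April 1, 2207 is a Wednesday.
The first Monday is therefore April 6 (5 days later).

April 6, 2207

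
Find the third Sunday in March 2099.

March 15, 2099

March 1, 2099 is a Sunday.
The first Sunday is therefore March 1 (same day).
The third Sunday is 1 + 2×7 = March 15.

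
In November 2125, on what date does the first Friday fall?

November 2, 2125

November 1, 2125 is a Thursday.
The first Friday is therefore November 2 (1 days later).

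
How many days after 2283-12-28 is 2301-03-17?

Dec 28, 2283 → Dec 28, 2284: 366 days (Feb 29, 2284 is in that span).
Dec 28, 2284 → Dec 28, 2285: 365 days.
Dec 28, 2285 → Dec 28, 2286: 365 days.
Dec 28, 2286 → Dec 28, 2287: 365 days.
Dec 28, 2287 → Dec 28, 2288: 366 days (Feb 29, 2288 is in that span).
Dec 28, 2288 → Dec 28, 2289: 365 days.
Dec 28, 2289 → Dec 28, 2290: 365 days.
Dec 28, 2290 → Dec 28, 2291: 365 days.
Dec 28, 2291 → Dec 28, 2292: 366 days (Feb 29, 2292 is in that span).
Dec 28, 2292 → Dec 28, 2293: 365 days.
Dec 28, 2293 → Dec 28, 2294: 365 days.
Dec 28, 2294 → Dec 28, 2295: 365 days.
Dec 28, 2295 → Dec 28, 2296: 366 days (Feb 29, 2296 is in that span).
Dec 28, 2296 → Dec 28, 2297: 365 days.
Dec 28, 2297 → Dec 28, 2298: 365 days.
Dec 28, 2298 → Dec 28, 2299: 365 days.
Dec 28, 2299 → Dec 28, 2300: 365 days.
Dec 28, 2300 → Jan 28, 2301: 31 days (December has 31).
Jan 28, 2301 → Feb 28, 2301: 31 days (January has 31).
Feb 28, 2301 → Mar 17, 2301: 17 days.
Total: 6288 days.

6288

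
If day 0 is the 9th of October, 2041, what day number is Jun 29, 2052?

Oct 9, 2041 → Oct 9, 2042: 365 days.
Oct 9, 2042 → Oct 9, 2043: 365 days.
Oct 9, 2043 → Oct 9, 2044: 366 days (Feb 29, 2044 is in that span).
Oct 9, 2044 → Oct 9, 2045: 365 days.
Oct 9, 2045 → Oct 9, 2046: 365 days.
Oct 9, 2046 → Oct 9, 2047: 365 days.
Oct 9, 2047 → Oct 9, 2048: 366 days (Feb 29, 2048 is in that span).
Oct 9, 2048 → Oct 9, 2049: 365 days.
Oct 9, 2049 → Oct 9, 2050: 365 days.
Oct 9, 2050 → Oct 9, 2051: 365 days.
Oct 9, 2051 → Nov 9, 2051: 31 days (October has 31).
Nov 9, 2051 → Dec 9, 2051: 30 days (November has 30).
Dec 9, 2051 → Jan 9, 2052: 31 days (December has 31).
Jan 9, 2052 → Feb 9, 2052: 31 days (January has 31).
Feb 9, 2052 → Mar 9, 2052: 29 days (February has 29).
Mar 9, 2052 → Apr 9, 2052: 31 days (March has 31).
Apr 9, 2052 → May 9, 2052: 30 days (April has 30).
May 9, 2052 → Jun 9, 2052: 31 days (May has 31).
Jun 9, 2052 → Jun 29, 2052: 20 days.
Total: 3916 days.

3916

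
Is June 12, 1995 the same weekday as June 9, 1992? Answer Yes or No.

No

From Jun 9, 1992 to Jun 12, 1995 is 1098 days.
1098 mod 7 = 6, so they are different weekdays.
(Jun 9, 1992 is a Tuesday; Jun 12, 1995 is a Monday.)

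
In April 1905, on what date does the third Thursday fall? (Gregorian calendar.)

April 20, 1905

April 1, 1905 is a Saturday.
The first Thursday is therefore April 6 (5 days later).
The third Thursday is 6 + 2×7 = April 20.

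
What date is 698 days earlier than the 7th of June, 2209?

July 10, 2207

−365 (one year) → Jun 7, 2208 (333 left).
−7 → May 31, 2208 (end of May, 31 days; 326 left).
−31 → Apr 30, 2208 (end of Apr, 30 days; 295 left).
−30 → Mar 31, 2208 (end of Mar, 31 days; 265 left).
−31 → Feb 29, 2208 (end of Feb, 29 days; 234 left).
−29 → Jan 31, 2208 (end of Jan, 31 days; 205 left).
−31 → Dec 31, 2207 (end of Dec, 31 days; 174 left).
−31 → Nov 30, 2207 (end of Nov, 30 days; 143 left).
−30 → Oct 31, 2207 (end of Oct, 31 days; 113 left).
−31 → Sep 30, 2207 (end of Sep, 30 days; 82 left).
−30 → Aug 31, 2207 (end of Aug, 31 days; 52 left).
−31 → Jul 31, 2207 (end of Jul, 31 days; 21 left).
−21 → Jul 10, 2207.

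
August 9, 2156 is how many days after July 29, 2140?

5855

Jul 29, 2140 → Jul 29, 2141: 365 days.
Jul 29, 2141 → Jul 29, 2142: 365 days.
Jul 29, 2142 → Jul 29, 2143: 365 days.
Jul 29, 2143 → Jul 29, 2144: 366 days (Feb 29, 2144 is in that span).
Jul 29, 2144 → Jul 29, 2145: 365 days.
Jul 29, 2145 → Jul 29, 2146: 365 days.
Jul 29, 2146 → Jul 29, 2147: 365 days.
Jul 29, 2147 → Jul 29, 2148: 366 days (Feb 29, 2148 is in that span).
Jul 29, 2148 → Jul 29, 2149: 365 days.
Jul 29, 2149 → Jul 29, 2150: 365 days.
Jul 29, 2150 → Jul 29, 2151: 365 days.
Jul 29, 2151 → Jul 29, 2152: 366 days (Feb 29, 2152 is in that span).
Jul 29, 2152 → Jul 29, 2153: 365 days.
Jul 29, 2153 → Jul 29, 2154: 365 days.
Jul 29, 2154 → Jul 29, 2155: 365 days.
Jul 29, 2155 → Aug 29, 2155: 31 days (July has 31).
Aug 29, 2155 → Sep 29, 2155: 31 days (August has 31).
Sep 29, 2155 → Oct 29, 2155: 30 days (September has 30).
Oct 29, 2155 → Nov 29, 2155: 31 days (October has 31).
Nov 29, 2155 → Dec 29, 2155: 30 days (November has 30).
Dec 29, 2155 → Jan 29, 2156: 31 days (December has 31).
Jan 29, 2156 → Feb 29, 2156: 31 days (January has 31).
Feb 29, 2156 → Mar 29, 2156: 29 days (February has 29).
Mar 29, 2156 → Apr 29, 2156: 31 days (March has 31).
Apr 29, 2156 → May 29, 2156: 30 days (April has 30).
May 29, 2156 → Jun 29, 2156: 31 days (May has 31).
Jun 29, 2156 → Jul 29, 2156: 30 days (June has 30).
Jul 29, 2156 → Aug 9, 2156: 11 days.
Total: 5855 days.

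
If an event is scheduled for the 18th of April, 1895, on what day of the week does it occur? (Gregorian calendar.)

Thursday

January 1, 1895 is a Tuesday.
Jan 1, 1895 → Feb 1, 1895: 31 days (January has 31).
Feb 1, 1895 → Mar 1, 1895: 28 days (February has 28).
Mar 1, 1895 → Apr 1, 1895: 31 days (March has 31).
Apr 1, 1895 → Apr 18, 1895: 17 days.
Total: 107 days.
107 mod 7 = 2, so Tuesday + 2 = Thursday.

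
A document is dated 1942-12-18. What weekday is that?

Friday

January 1, 1942 is a Thursday.
Jan 1, 1942 → Feb 1, 1942: 31 days (January has 31).
Feb 1, 1942 → Mar 1, 1942: 28 days (February has 28).
Mar 1, 1942 → Apr 1, 1942: 31 days (March has 31).
Apr 1, 1942 → May 1, 1942: 30 days (April has 30).
May 1, 1942 → Jun 1, 1942: 31 days (May has 31).
Jun 1, 1942 → Jul 1, 1942: 30 days (June has 30).
Jul 1, 1942 → Aug 1, 1942: 31 days (July has 31).
Aug 1, 1942 → Sep 1, 1942: 31 days (August has 31).
Sep 1, 1942 → Oct 1, 1942: 30 days (September has 30).
Oct 1, 1942 → Nov 1, 1942: 31 days (October has 31).
Nov 1, 1942 → Dec 1, 1942: 30 days (November has 30).
Dec 1, 1942 → Dec 18, 1942: 17 days.
Total: 351 days.
351 mod 7 = 1, so Thursday + 1 = Friday.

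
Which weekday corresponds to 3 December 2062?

Sunday

Doomsday rule: the anchor day for the 2000s is Tuesday. For year 62: 62÷12 = 5 r 2, and 2÷4 = 0, so 5+2+0 = 7.
Tuesday + 7 ≡ Tuesday — that's 2062's doomsday.
In December the doomsday date is Dec 12.
Dec 3 is 9 days before Dec 12; 9 mod 7 = 2, so Tuesday − 2 = Sunday.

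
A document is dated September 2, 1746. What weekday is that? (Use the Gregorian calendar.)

Friday

Doomsday rule: the anchor day for the 1700s is Sunday. For year 46: 46÷12 = 3 r 10, and 10÷4 = 2, so 3+10+2 = 15.
Sunday + 15 ≡ Monday — that's 1746's doomsday.
In September the doomsday date is Sep 5.
Sep 2 is 3 days before Sep 5; 3 mod 7 = 3, so Monday − 3 = Friday.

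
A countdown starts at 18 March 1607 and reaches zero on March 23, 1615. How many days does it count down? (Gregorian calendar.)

Mar 18, 1607 → Mar 18, 1608: 366 days (Feb 29, 1608 is in that span).
Mar 18, 1608 → Mar 18, 1609: 365 days.
Mar 18, 1609 → Mar 18, 1610: 365 days.
Mar 18, 1610 → Mar 18, 1611: 365 days.
Mar 18, 1611 → Mar 18, 1612: 366 days (Feb 29, 1612 is in that span).
Mar 18, 1612 → Mar 18, 1613: 365 days.
Mar 18, 1613 → Mar 18, 1614: 365 days.
Mar 18, 1614 → Apr 18, 1614: 31 days (March has 31).
Apr 18, 1614 → May 18, 1614: 30 days (April has 30).
May 18, 1614 → Jun 18, 1614: 31 days (May has 31).
Jun 18, 1614 → Jul 18, 1614: 30 days (June has 30).
Jul 18, 1614 → Aug 18, 1614: 31 days (July has 31).
Aug 18, 1614 → Sep 18, 1614: 31 days (August has 31).
Sep 18, 1614 → Oct 18, 1614: 30 days (September has 30).
Oct 18, 1614 → Nov 18, 1614: 31 days (October has 31).
Nov 18, 1614 → Dec 18, 1614: 30 days (November has 30).
Dec 18, 1614 → Jan 18, 1615: 31 days (December has 31).
Jan 18, 1615 → Feb 18, 1615: 31 days (January has 31).
Feb 18, 1615 → Mar 18, 1615: 28 days (February has 28).
Mar 18, 1615 → Mar 23, 1615: 5 days.
Total: 2927 days.

2927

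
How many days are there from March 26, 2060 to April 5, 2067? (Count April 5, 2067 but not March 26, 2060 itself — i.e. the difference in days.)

Mar 26, 2060 → Mar 26, 2061: 365 days.
Mar 26, 2061 → Mar 26, 2062: 365 days.
Mar 26, 2062 → Mar 26, 2063: 365 days.
Mar 26, 2063 → Mar 26, 2064: 366 days (Feb 29, 2064 is in that span).
Mar 26, 2064 → Mar 26, 2065: 365 days.
Mar 26, 2065 → Mar 26, 2066: 365 days.
Mar 26, 2066 → Apr 26, 2066: 31 days (March has 31).
Apr 26, 2066 → May 26, 2066: 30 days (April has 30).
May 26, 2066 → Jun 26, 2066: 31 days (May has 31).
Jun 26, 2066 → Jul 26, 2066: 30 days (June has 30).
Jul 26, 2066 → Aug 26, 2066: 31 days (July has 31).
Aug 26, 2066 → Sep 26, 2066: 31 days (August has 31).
Sep 26, 2066 → Oct 26, 2066: 30 days (September has 30).
Oct 26, 2066 → Nov 26, 2066: 31 days (October has 31).
Nov 26, 2066 → Dec 26, 2066: 30 days (November has 30).
Dec 26, 2066 → Jan 26, 2067: 31 days (December has 31).
Jan 26, 2067 → Feb 26, 2067: 31 days (January has 31).
Feb 26, 2067 → Mar 26, 2067: 28 days (February has 28).
Mar 26, 2067 → Apr 5, 2067: 10 days.
Total: 2566 days.

2566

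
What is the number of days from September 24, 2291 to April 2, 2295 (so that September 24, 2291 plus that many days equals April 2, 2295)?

Sep 24, 2291 → Sep 24, 2292: 366 days (Feb 29, 2292 is in that span).
Sep 24, 2292 → Sep 24, 2293: 365 days.
Sep 24, 2293 → Sep 24, 2294: 365 days.
Sep 24, 2294 → Oct 24, 2294: 30 days (September has 30).
Oct 24, 2294 → Nov 24, 2294: 31 days (October has 31).
Nov 24, 2294 → Dec 24, 2294: 30 days (November has 30).
Dec 24, 2294 → Jan 24, 2295: 31 days (December has 31).
Jan 24, 2295 → Feb 24, 2295: 31 days (January has 31).
Feb 24, 2295 → Mar 24, 2295: 28 days (February has 28).
Mar 24, 2295 → Apr 2, 2295: 9 days.
Total: 1286 days.

1286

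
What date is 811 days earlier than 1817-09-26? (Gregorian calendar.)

−365 (one year) → Sep 26, 1816 (446 left).
−366 (one year; includes Feb 29, 1816) → Sep 26, 1815 (80 left).
−26 → Aug 31, 1815 (end of Aug, 31 days; 54 left).
−31 → Jul 31, 1815 (end of Jul, 31 days; 23 left).
−23 → Jul 8, 1815.

July 8, 1815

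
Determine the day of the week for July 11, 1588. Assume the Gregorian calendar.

Monday

Doomsday rule: the anchor day for the 1500s is Wednesday. For year 88: 88÷12 = 7 r 4, and 4÷4 = 1, so 7+4+1 = 12.
Wednesday + 12 ≡ Monday — that's 1588's doomsday.
In July the doomsday date is Jul 11.
Jul 11 is the doomsday itself: Monday.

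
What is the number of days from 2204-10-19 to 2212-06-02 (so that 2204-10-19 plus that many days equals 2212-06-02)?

2783

Oct 19, 2204 → Oct 19, 2205: 365 days.
Oct 19, 2205 → Oct 19, 2206: 365 days.
Oct 19, 2206 → Oct 19, 2207: 365 days.
Oct 19, 2207 → Oct 19, 2208: 366 days (Feb 29, 2208 is in that span).
Oct 19, 2208 → Oct 19, 2209: 365 days.
Oct 19, 2209 → Oct 19, 2210: 365 days.
Oct 19, 2210 → Oct 19, 2211: 365 days.
Oct 19, 2211 → Nov 19, 2211: 31 days (October has 31).
Nov 19, 2211 → Dec 19, 2211: 30 days (November has 30).
Dec 19, 2211 → Jan 19, 2212: 31 days (December has 31).
Jan 19, 2212 → Feb 19, 2212: 31 days (January has 31).
Feb 19, 2212 → Mar 19, 2212: 29 days (February has 29).
Mar 19, 2212 → Apr 19, 2212: 31 days (March has 31).
Apr 19, 2212 → May 19, 2212: 30 days (April has 30).
May 19, 2212 → Jun 2, 2212: 14 days.
Total: 2783 days.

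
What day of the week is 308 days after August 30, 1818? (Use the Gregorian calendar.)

Sunday

Aug 30, 1818 is a Sunday.
308 mod 7 = 0, so 308 days after a Sunday is Sunday + 0 = Sunday.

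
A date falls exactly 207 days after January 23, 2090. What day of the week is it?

Jan 23, 2090 is a Monday.
207 mod 7 = 4, so 207 days after a Monday is Monday + 4 = Friday.

Friday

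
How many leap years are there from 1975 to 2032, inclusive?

Multiples of 4 in [1975,2032]: 15.
Of those, multiples of 100: 1 (not leap unless ÷400).
Multiples of 400: 1.
Leap years = 15 − 1 + 1 = 15.

15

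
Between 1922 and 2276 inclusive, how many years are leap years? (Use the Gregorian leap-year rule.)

87

Multiples of 4 in [1922,2276]: 89.
Of those, multiples of 100: 3 (not leap unless ÷400).
Multiples of 400: 1.
Leap years = 89 − 3 + 1 = 87.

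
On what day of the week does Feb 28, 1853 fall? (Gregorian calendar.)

Monday

Doomsday rule: the anchor day for the 1800s is Friday. For year 53: 53÷12 = 4 r 5, and 5÷4 = 1, so 4+5+1 = 10.
Friday + 10 ≡ Monday — that's 1853's doomsday.
In February the doomsday date is Feb 28 (1853 is not a leap year).
Feb 28 is the doomsday itself: Monday.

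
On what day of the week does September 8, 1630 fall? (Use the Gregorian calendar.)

Sunday

Doomsday rule: the anchor day for the 1600s is Tuesday. For year 30: 30÷12 = 2 r 6, and 6÷4 = 1, so 2+6+1 = 9.
Tuesday + 9 ≡ Thursday — that's 1630's doomsday.
In September the doomsday date is Sep 5.
Sep 8 is 3 days after Sep 5; 3 mod 7 = 3, so Thursday + 3 = Sunday.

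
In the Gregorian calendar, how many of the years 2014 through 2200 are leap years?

45

Multiples of 4 in [2014,2200]: 47.
Of those, multiples of 100: 2 (not leap unless ÷400).
Multiples of 400: 0.
Leap years = 47 − 2 + 0 = 45.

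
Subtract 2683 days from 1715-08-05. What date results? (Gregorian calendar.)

−365 (one year) → Aug 5, 1714 (2318 left).
−365 (one year) → Aug 5, 1713 (1953 left).
−365 (one year) → Aug 5, 1712 (1588 left).
−366 (one year; includes Feb 29, 1712) → Aug 5, 1711 (1222 left).
−365 (one year) → Aug 5, 1710 (857 left).
−365 (one year) → Aug 5, 1709 (492 left).
−365 (one year) → Aug 5, 1708 (127 left).
−5 → Jul 31, 1708 (end of Jul, 31 days; 122 left).
−31 → Jun 30, 1708 (end of Jun, 30 days; 91 left).
−30 → May 31, 1708 (end of May, 31 days; 61 left).
−31 → Apr 30, 1708 (end of Apr, 30 days; 30 left).
−30 → Mar 31, 1708 (end of Mar, 31 days; 0 left).

March 31, 1708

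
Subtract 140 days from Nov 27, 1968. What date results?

−27 → Oct 31, 1968 (end of Oct, 31 days; 113 left).
−31 → Sep 30, 1968 (end of Sep, 30 days; 82 left).
−30 → Aug 31, 1968 (end of Aug, 31 days; 52 left).
−31 → Jul 31, 1968 (end of Jul, 31 days; 21 left).
−21 → Jul 10, 1968.

July 10, 1968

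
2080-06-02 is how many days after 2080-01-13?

Jan 13, 2080 → Feb 13, 2080: 31 days (January has 31).
Feb 13, 2080 → Mar 13, 2080: 29 days (February has 29).
Mar 13, 2080 → Apr 13, 2080: 31 days (March has 31).
Apr 13, 2080 → May 13, 2080: 30 days (April has 30).
May 13, 2080 → Jun 2, 2080: 20 days.
Total: 141 days.

141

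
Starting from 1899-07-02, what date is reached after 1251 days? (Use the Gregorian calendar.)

+365 (one year) → Jul 2, 1900 (886 left).
+365 (one year) → Jul 2, 1901 (521 left).
+365 (one year) → Jul 2, 1902 (156 left).
Jul has 31 days: +30 → Aug 1, 1902 (126 left).
Aug has 31 days: +31 → Sep 1, 1902 (95 left).
Sep has 30 days: +30 → Oct 1, 1902 (65 left).
Oct has 31 days: +31 → Nov 1, 1902 (34 left).
Nov has 30 days: +30 → Dec 1, 1902 (4 left).
+4 → Dec 5, 1902.

December 5, 1902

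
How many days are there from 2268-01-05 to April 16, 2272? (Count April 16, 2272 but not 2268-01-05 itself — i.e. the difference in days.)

1563

Jan 5, 2268 → Jan 5, 2269: 366 days (Feb 29, 2268 is in that span).
Jan 5, 2269 → Jan 5, 2270: 365 days.
Jan 5, 2270 → Jan 5, 2271: 365 days.
Jan 5, 2271 → Jan 5, 2272: 365 days.
Jan 5, 2272 → Feb 5, 2272: 31 days (January has 31).
Feb 5, 2272 → Mar 5, 2272: 29 days (February has 29).
Mar 5, 2272 → Apr 5, 2272: 31 days (March has 31).
Apr 5, 2272 → Apr 16, 2272: 11 days.
Total: 1563 days.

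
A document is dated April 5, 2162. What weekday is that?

Doomsday rule: the anchor day for the 2100s is Sunday. For year 62: 62÷12 = 5 r 2, and 2÷4 = 0, so 5+2+0 = 7.
Sunday + 7 ≡ Sunday — that's 2162's doomsday.
In April the doomsday date is Apr 4.
Apr 5 is 1 day after Apr 4; 1 mod 7 = 1, so Sunday + 1 = Monday.

Monday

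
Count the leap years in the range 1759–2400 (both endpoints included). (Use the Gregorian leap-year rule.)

Multiples of 4 in [1759,2400]: 161.
Of those, multiples of 100: 7 (not leap unless ÷400).
Multiples of 400: 2.
Leap years = 161 − 7 + 2 = 156.

156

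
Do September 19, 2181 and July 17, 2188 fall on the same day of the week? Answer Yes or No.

No

From Sep 19, 2181 to Jul 17, 2188 is 2493 days.
2493 mod 7 = 1, so they are different weekdays.
(Sep 19, 2181 is a Wednesday; Jul 17, 2188 is a Thursday.)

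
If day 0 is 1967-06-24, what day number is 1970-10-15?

Jun 24, 1967 → Jun 24, 1968: 366 days (Feb 29, 1968 is in that span).
Jun 24, 1968 → Jun 24, 1969: 365 days.
Jun 24, 1969 → Jun 24, 1970: 365 days.
Jun 24, 1970 → Jul 24, 1970: 30 days (June has 30).
Jul 24, 1970 → Aug 24, 1970: 31 days (July has 31).
Aug 24, 1970 → Sep 24, 1970: 31 days (August has 31).
Sep 24, 1970 → Oct 15, 1970: 21 days.
Total: 1209 days.

1209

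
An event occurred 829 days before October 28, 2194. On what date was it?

July 21, 2192

−365 (one year) → Oct 28, 2193 (464 left).
−365 (one year) → Oct 28, 2192 (99 left).
−28 → Sep 30, 2192 (end of Sep, 30 days; 71 left).
−30 → Aug 31, 2192 (end of Aug, 31 days; 41 left).
−31 → Jul 31, 2192 (end of Jul, 31 days; 10 left).
−10 → Jul 21, 2192.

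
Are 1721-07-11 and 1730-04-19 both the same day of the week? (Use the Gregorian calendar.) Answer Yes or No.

From Jul 11, 1721 to Apr 19, 1730 is 3204 days.
3204 mod 7 = 5, so they are different weekdays.
(Jul 11, 1721 is a Friday; Apr 19, 1730 is a Wednesday.)

No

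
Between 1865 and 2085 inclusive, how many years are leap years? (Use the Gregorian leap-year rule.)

Multiples of 4 in [1865,2085]: 55.
Of those, multiples of 100: 2 (not leap unless ÷400).
Multiples of 400: 1.
Leap years = 55 − 2 + 1 = 54.

54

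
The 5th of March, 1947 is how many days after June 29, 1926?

Jun 29, 1926 → Jun 29, 1927: 365 days.
Jun 29, 1927 → Jun 29, 1928: 366 days (Feb 29, 1928 is in that span).
Jun 29, 1928 → Jun 29, 1929: 365 days.
Jun 29, 1929 → Jun 29, 1930: 365 days.
Jun 29, 1930 → Jun 29, 1931: 365 days.
Jun 29, 1931 → Jun 29, 1932: 366 days (Feb 29, 1932 is in that span).
Jun 29, 1932 → Jun 29, 1933: 365 days.
Jun 29, 1933 → Jun 29, 1934: 365 days.
Jun 29, 1934 → Jun 29, 1935: 365 days.
Jun 29, 1935 → Jun 29, 1936: 366 days (Feb 29, 1936 is in that span).
Jun 29, 1936 → Jun 29, 1937: 365 days.
Jun 29, 1937 → Jun 29, 1938: 365 days.
Jun 29, 1938 → Jun 29, 1939: 365 days.
Jun 29, 1939 → Jun 29, 1940: 366 days (Feb 29, 1940 is in that span).
Jun 29, 1940 → Jun 29, 1941: 365 days.
Jun 29, 1941 → Jun 29, 1942: 365 days.
Jun 29, 1942 → Jun 29, 1943: 365 days.
Jun 29, 1943 → Jun 29, 1944: 366 days (Feb 29, 1944 is in that span).
Jun 29, 1944 → Jun 29, 1945: 365 days.
Jun 29, 1945 → Jun 29, 1946: 365 days.
Jun 29, 1946 → Jul 29, 1946: 30 days (June has 30).
Jul 29, 1946 → Aug 29, 1946: 31 days (July has 31).
Aug 29, 1946 → Sep 29, 1946: 31 days (August has 31).
Sep 29, 1946 → Oct 29, 1946: 30 days (September has 30).
Oct 29, 1946 → Nov 29, 1946: 31 days (October has 31).
Nov 29, 1946 → Dec 29, 1946: 30 days (November has 30).
Dec 29, 1946 → Jan 29, 1947: 31 days (December has 31).
Jan 29, 1947 → Feb 28, 1947: 30 days (January has 31).
Feb 28, 1947 → Mar 5, 1947: 5 days.
Total: 7554 days.

7554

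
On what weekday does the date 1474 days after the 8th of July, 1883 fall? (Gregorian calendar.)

Thursday

First find the weekday of Jul 8, 1883. Doomsday rule: the anchor day for the 1800s is Friday. For year 83: 83÷12 = 6 r 11, and 11÷4 = 2, so 6+11+2 = 19.
Friday + 19 ≡ Wednesday — that's 1883's doomsday.
In July the doomsday date is Jul 11.
Jul 8 is 3 days before Jul 11; 3 mod 7 = 3, so Wednesday − 3 = Sunday.
1474 mod 7 = 4, so 1474 days after a Sunday is Sunday + 4 = Thursday.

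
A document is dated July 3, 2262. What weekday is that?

Doomsday rule: the anchor day for the 2200s is Friday. For year 62: 62÷12 = 5 r 2, and 2÷4 = 0, so 5+2+0 = 7.
Friday + 7 ≡ Friday — that's 2262's doomsday.
In July the doomsday date is Jul 11.
Jul 3 is 8 days before Jul 11; 8 mod 7 = 1, so Friday − 1 = Thursday.

Thursday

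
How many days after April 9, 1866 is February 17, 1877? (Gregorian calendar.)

Apr 9, 1866 → Apr 9, 1867: 365 days.
Apr 9, 1867 → Apr 9, 1868: 366 days (Feb 29, 1868 is in that span).
Apr 9, 1868 → Apr 9, 1869: 365 days.
Apr 9, 1869 → Apr 9, 1870: 365 days.
Apr 9, 1870 → Apr 9, 1871: 365 days.
Apr 9, 1871 → Apr 9, 1872: 366 days (Feb 29, 1872 is in that span).
Apr 9, 1872 → Apr 9, 1873: 365 days.
Apr 9, 1873 → Apr 9, 1874: 365 days.
Apr 9, 1874 → Apr 9, 1875: 365 days.
Apr 9, 1875 → Apr 9, 1876: 366 days (Feb 29, 1876 is in that span).
Apr 9, 1876 → May 9, 1876: 30 days (April has 30).
May 9, 1876 → Jun 9, 1876: 31 days (May has 31).
Jun 9, 1876 → Jul 9, 1876: 30 days (June has 30).
Jul 9, 1876 → Aug 9, 1876: 31 days (July has 31).
Aug 9, 1876 → Sep 9, 1876: 31 days (August has 31).
Sep 9, 1876 → Oct 9, 1876: 30 days (September has 30).
Oct 9, 1876 → Nov 9, 1876: 31 days (October has 31).
Nov 9, 1876 → Dec 9, 1876: 30 days (November has 30).
Dec 9, 1876 → Jan 9, 1877: 31 days (December has 31).
Jan 9, 1877 → Feb 9, 1877: 31 days (January has 31).
Feb 9, 1877 → Feb 17, 1877: 8 days.
Total: 3967 days.

3967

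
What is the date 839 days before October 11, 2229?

June 25, 2227

−365 (one year) → Oct 11, 2228 (474 left).
−366 (one year; includes Feb 29, 2228) → Oct 11, 2227 (108 left).
−11 → Sep 30, 2227 (end of Sep, 30 days; 97 left).
−30 → Aug 31, 2227 (end of Aug, 31 days; 67 left).
−31 → Jul 31, 2227 (end of Jul, 31 days; 36 left).
−31 → Jun 30, 2227 (end of Jun, 30 days; 5 left).
−5 → Jun 25, 2227.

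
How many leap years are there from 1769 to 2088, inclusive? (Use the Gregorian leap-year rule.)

Multiples of 4 in [1769,2088]: 80.
Of those, multiples of 100: 3 (not leap unless ÷400).
Multiples of 400: 1.
Leap years = 80 − 3 + 1 = 78.

78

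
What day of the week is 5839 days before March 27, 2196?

First find the weekday of Mar 27, 2196. Doomsday rule: the anchor day for the 2100s is Sunday. For year 96: 96÷12 = 8 r 0, and 0÷4 = 0, so 8+0+0 = 8.
Sunday + 8 ≡ Monday — that's 2196's doomsday.
In March the doomsday date is Mar 14.
Mar 27 is 13 days after Mar 14; 13 mod 7 = 6, so Monday + 6 = Sunday.
5839 mod 7 = 1, so 5839 days before a Sunday is Sunday − 1 = Saturday.

Saturday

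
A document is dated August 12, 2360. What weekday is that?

Doomsday rule: the anchor day for the 2300s is Wednesday. For year 60: 60÷12 = 5 r 0, and 0÷4 = 0, so 5+0+0 = 5.
Wednesday + 5 ≡ Monday — that's 2360's doomsday.
In August the doomsday date is Aug 8.
Aug 12 is 4 days after Aug 8; 4 mod 7 = 4, so Monday + 4 = Friday.

Friday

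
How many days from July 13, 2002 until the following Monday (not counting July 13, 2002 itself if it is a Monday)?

2

Jul 13, 2002 is a Saturday.
From Saturday to the next Monday is 2 days.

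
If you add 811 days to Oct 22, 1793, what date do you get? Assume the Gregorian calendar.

January 11, 1796

+365 (one year) → Oct 22, 1794 (446 left).
+365 (one year) → Oct 22, 1795 (81 left).
Oct has 31 days: +10 → Nov 1, 1795 (71 left).
Nov has 30 days: +30 → Dec 1, 1795 (41 left).
Dec has 31 days: +31 → Jan 1, 1796 (10 left).
+10 → Jan 11, 1796.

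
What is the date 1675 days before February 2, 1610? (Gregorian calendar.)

July 3, 1605

−365 (one year) → Feb 2, 1609 (1310 left).
−366 (one year; includes Feb 29, 1608) → Feb 2, 1608 (944 left).
−365 (one year) → Feb 2, 1607 (579 left).
−365 (one year) → Feb 2, 1606 (214 left).
−2 → Jan 31, 1606 (end of Jan, 31 days; 212 left).
−31 → Dec 31, 1605 (end of Dec, 31 days; 181 left).
−31 → Nov 30, 1605 (end of Nov, 30 days; 150 left).
−30 → Oct 31, 1605 (end of Oct, 31 days; 120 left).
−31 → Sep 30, 1605 (end of Sep, 30 days; 89 left).
−30 → Aug 31, 1605 (end of Aug, 31 days; 59 left).
−31 → Jul 31, 1605 (end of Jul, 31 days; 28 left).
−28 → Jul 3, 1605.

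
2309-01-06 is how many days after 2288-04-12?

7573

Apr 12, 2288 → Apr 12, 2289: 365 days.
Apr 12, 2289 → Apr 12, 2290: 365 days.
Apr 12, 2290 → Apr 12, 2291: 365 days.
Apr 12, 2291 → Apr 12, 2292: 366 days (Feb 29, 2292 is in that span).
Apr 12, 2292 → Apr 12, 2293: 365 days.
Apr 12, 2293 → Apr 12, 2294: 365 days.
Apr 12, 2294 → Apr 12, 2295: 365 days.
Apr 12, 2295 → Apr 12, 2296: 366 days (Feb 29, 2296 is in that span).
Apr 12, 2296 → Apr 12, 2297: 365 days.
Apr 12, 2297 → Apr 12, 2298: 365 days.
Apr 12, 2298 → Apr 12, 2299: 365 days.
Apr 12, 2299 → Apr 12, 2300: 365 days.
Apr 12, 2300 → Apr 12, 2301: 365 days.
Apr 12, 2301 → Apr 12, 2302: 365 days.
Apr 12, 2302 → Apr 12, 2303: 365 days.
Apr 12, 2303 → Apr 12, 2304: 366 days (Feb 29, 2304 is in that span).
Apr 12, 2304 → Apr 12, 2305: 365 days.
Apr 12, 2305 → Apr 12, 2306: 365 days.
Apr 12, 2306 → Apr 12, 2307: 365 days.
Apr 12, 2307 → Apr 12, 2308: 366 days (Feb 29, 2308 is in that span).
Apr 12, 2308 → May 12, 2308: 30 days (April has 30).
May 12, 2308 → Jun 12, 2308: 31 days (May has 31).
Jun 12, 2308 → Jul 12, 2308: 30 days (June has 30).
Jul 12, 2308 → Aug 12, 2308: 31 days (July has 31).
Aug 12, 2308 → Sep 12, 2308: 31 days (August has 31).
Sep 12, 2308 → Oct 12, 2308: 30 days (September has 30).
Oct 12, 2308 → Nov 12, 2308: 31 days (October has 31).
Nov 12, 2308 → Dec 12, 2308: 30 days (November has 30).
Dec 12, 2308 → Jan 6, 2309: 25 days.
Total: 7573 days.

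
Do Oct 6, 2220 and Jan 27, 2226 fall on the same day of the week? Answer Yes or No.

From Oct 6, 2220 to Jan 27, 2226 is 1939 days.
1939 mod 7 = 0, so they are the same weekday.
(Oct 6, 2220 is a Friday; Jan 27, 2226 is a Friday.)

Yes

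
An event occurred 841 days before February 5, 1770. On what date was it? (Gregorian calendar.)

October 18, 1767

−365 (one year) → Feb 5, 1769 (476 left).
−366 (one year; includes Feb 29, 1768) → Feb 5, 1768 (110 left).
−5 → Jan 31, 1768 (end of Jan, 31 days; 105 left).
−31 → Dec 31, 1767 (end of Dec, 31 days; 74 left).
−31 → Nov 30, 1767 (end of Nov, 30 days; 43 left).
−30 → Oct 31, 1767 (end of Oct, 31 days; 13 left).
−13 → Oct 18, 1767.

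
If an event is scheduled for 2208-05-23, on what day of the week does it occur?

Monday

Doomsday rule: the anchor day for the 2200s is Friday. For year 08: 8÷12 = 0 r 8, and 8÷4 = 2, so 0+8+2 = 10.
Friday + 10 ≡ Monday — that's 2208's doomsday.
In May the doomsday date is May 9.
May 23 is 14 days after May 9; 14 mod 7 = 0, so Monday + 0 = Monday.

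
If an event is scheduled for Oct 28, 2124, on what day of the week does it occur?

Saturday

Doomsday rule: the anchor day for the 2100s is Sunday. For year 24: 24÷12 = 2 r 0, and 0÷4 = 0, so 2+0+0 = 2.
Sunday + 2 ≡ Tuesday — that's 2124's doomsday.
In October the doomsday date is Oct 10.
Oct 28 is 18 days after Oct 10; 18 mod 7 = 4, so Tuesday + 4 = Saturday.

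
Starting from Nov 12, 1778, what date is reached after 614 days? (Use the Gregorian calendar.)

+365 (one year) → Nov 12, 1779 (249 left).
Nov has 30 days: +19 → Dec 1, 1779 (230 left).
Dec has 31 days: +31 → Jan 1, 1780 (199 left).
Jan has 31 days: +31 → Feb 1, 1780 (168 left).
Feb has 29 days: +29 → Mar 1, 1780 (139 left).
Mar has 31 days: +31 → Apr 1, 1780 (108 left).
Apr has 30 days: +30 → May 1, 1780 (78 left).
May has 31 days: +31 → Jun 1, 1780 (47 left).
Jun has 30 days: +30 → Jul 1, 1780 (17 left).
+17 → Jul 18, 1780.

July 18, 1780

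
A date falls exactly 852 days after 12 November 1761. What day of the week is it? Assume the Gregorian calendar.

Tuesday

First find the weekday of Nov 12, 1761. Doomsday rule: the anchor day for the 1700s is Sunday. For year 61: 61÷12 = 5 r 1, and 1÷4 = 0, so 5+1+0 = 6.
Sunday + 6 ≡ Saturday — that's 1761's doomsday.
In November the doomsday date is Nov 7.
Nov 12 is 5 days after Nov 7; 5 mod 7 = 5, so Saturday + 5 = Thursday.
852 mod 7 = 5, so 852 days after a Thursday is Thursday + 5 = Tuesday.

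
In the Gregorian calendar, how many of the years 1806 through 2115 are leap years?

75

Multiples of 4 in [1806,2115]: 77.
Of those, multiples of 100: 3 (not leap unless ÷400).
Multiples of 400: 1.
Leap years = 77 − 3 + 1 = 75.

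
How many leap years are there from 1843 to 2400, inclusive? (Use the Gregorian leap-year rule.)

Multiples of 4 in [1843,2400]: 140.
Of those, multiples of 100: 6 (not leap unless ÷400).
Multiples of 400: 2.
Leap years = 140 − 6 + 2 = 136.

136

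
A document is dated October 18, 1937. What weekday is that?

Monday

Doomsday rule: the anchor day for the 1900s is Wednesday. For year 37: 37÷12 = 3 r 1, and 1÷4 = 0, so 3+1+0 = 4.
Wednesday + 4 ≡ Sunday — that's 1937's doomsday.
In October the doomsday date is Oct 10.
Oct 18 is 8 days after Oct 10; 8 mod 7 = 1, so Sunday + 1 = Monday.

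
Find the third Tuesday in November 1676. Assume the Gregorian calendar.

November 17, 1676

November 1, 1676 is a Sunday.
The first Tuesday is therefore November 3 (2 days later).
The third Tuesday is 3 + 2×7 = November 17.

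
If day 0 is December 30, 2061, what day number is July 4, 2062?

186

Dec 30, 2061 → Jan 30, 2062: 31 days (December has 31).
Jan 30, 2062 → Feb 28, 2062: 29 days (January has 31).
Feb 28, 2062 → Mar 28, 2062: 28 days (February has 28).
Mar 28, 2062 → Apr 28, 2062: 31 days (March has 31).
Apr 28, 2062 → May 28, 2062: 30 days (April has 30).
May 28, 2062 → Jun 28, 2062: 31 days (May has 31).
Jun 28, 2062 → Jul 4, 2062: 6 days.
Total: 186 days.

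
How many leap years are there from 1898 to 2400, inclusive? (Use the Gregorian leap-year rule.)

Multiples of 4 in [1898,2400]: 126.
Of those, multiples of 100: 6 (not leap unless ÷400).
Multiples of 400: 2.
Leap years = 126 − 6 + 2 = 122.

122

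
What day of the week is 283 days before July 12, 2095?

Saturday

Jul 12, 2095 is a Tuesday.
283 mod 7 = 3, so 283 days before a Tuesday is Tuesday − 3 = Saturday.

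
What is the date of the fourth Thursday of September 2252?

September 23, 2252

September 1, 2252 is a Wednesday.
The first Thursday is therefore September 2 (1 days later).
The fourth Thursday is 2 + 3×7 = September 23.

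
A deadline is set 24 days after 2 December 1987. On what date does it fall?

+24 → Dec 26, 1987.

December 26, 1987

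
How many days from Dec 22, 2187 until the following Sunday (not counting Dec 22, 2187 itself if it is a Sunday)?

1

Dec 22, 2187 is a Saturday.
From Saturday to the next Sunday is 1 day.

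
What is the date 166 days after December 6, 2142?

May 21, 2143

Dec has 31 days: +26 → Jan 1, 2143 (140 left).
Jan has 31 days: +31 → Feb 1, 2143 (109 left).
Feb has 28 days: +28 → Mar 1, 2143 (81 left).
Mar has 31 days: +31 → Apr 1, 2143 (50 left).
Apr has 30 days: +30 → May 1, 2143 (20 left).
+20 → May 21, 2143.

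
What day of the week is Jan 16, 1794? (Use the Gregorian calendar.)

Thursday

Doomsday rule: the anchor day for the 1700s is Sunday. For year 94: 94÷12 = 7 r 10, and 10÷4 = 2, so 7+10+2 = 19.
Sunday + 19 ≡ Friday — that's 1794's doomsday.
In January the doomsday date is Jan 3 (1794 is not a leap year).
Jan 16 is 13 days after Jan 3; 13 mod 7 = 6, so Friday + 6 = Thursday.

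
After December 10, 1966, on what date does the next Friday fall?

December 16, 1966

Dec 10, 1966 is a Saturday.
From Saturday to the next Friday is 6 days.
Dec 10, 1966 + 6 = Dec 16, 1966.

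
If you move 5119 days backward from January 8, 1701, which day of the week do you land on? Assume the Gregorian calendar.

Thursday

Jan 8, 1701 is a Saturday.
5119 mod 7 = 2, so 5119 days before a Saturday is Saturday − 2 = Thursday.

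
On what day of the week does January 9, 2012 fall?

Monday

January 1, 2012 is a Sunday.
Jan 1, 2012 → Jan 9, 2012: 8 days.
Total: 8 days.
8 mod 7 = 1, so Sunday + 1 = Monday.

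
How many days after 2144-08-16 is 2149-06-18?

Aug 16, 2144 → Aug 16, 2145: 365 days.
Aug 16, 2145 → Aug 16, 2146: 365 days.
Aug 16, 2146 → Aug 16, 2147: 365 days.
Aug 16, 2147 → Aug 16, 2148: 366 days (Feb 29, 2148 is in that span).
Aug 16, 2148 → Sep 16, 2148: 31 days (August has 31).
Sep 16, 2148 → Oct 16, 2148: 30 days (September has 30).
Oct 16, 2148 → Nov 16, 2148: 31 days (October has 31).
Nov 16, 2148 → Dec 16, 2148: 30 days (November has 30).
Dec 16, 2148 → Jan 16, 2149: 31 days (December has 31).
Jan 16, 2149 → Feb 16, 2149: 31 days (January has 31).
Feb 16, 2149 → Mar 16, 2149: 28 days (February has 28).
Mar 16, 2149 → Apr 16, 2149: 31 days (March has 31).
Apr 16, 2149 → May 16, 2149: 30 days (April has 30).
May 16, 2149 → Jun 16, 2149: 31 days (May has 31).
Jun 16, 2149 → Jun 18, 2149: 2 days.
Total: 1767 days.

1767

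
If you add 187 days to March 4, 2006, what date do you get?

September 7, 2006

Mar has 31 days: +28 → Apr 1, 2006 (159 left).
Apr has 30 days: +30 → May 1, 2006 (129 left).
May has 31 days: +31 → Jun 1, 2006 (98 left).
Jun has 30 days: +30 → Jul 1, 2006 (68 left).
Jul has 31 days: +31 → Aug 1, 2006 (37 left).
Aug has 31 days: +31 → Sep 1, 2006 (6 left).
+6 → Sep 7, 2006.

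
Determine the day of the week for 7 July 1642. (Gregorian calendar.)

Doomsday rule: the anchor day for the 1600s is Tuesday. For year 42: 42÷12 = 3 r 6, and 6÷4 = 1, so 3+6+1 = 10.
Tuesday + 10 ≡ Friday — that's 1642's doomsday.
In July the doomsday date is Jul 11.
Jul 7 is 4 days before Jul 11; 4 mod 7 = 4, so Friday − 4 = Monday.

Monday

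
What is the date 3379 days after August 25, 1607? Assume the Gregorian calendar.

November 24, 1616

+366 (one year; includes Feb 29, 1608) → Aug 25, 1608 (3013 left).
+365 (one year) → Aug 25, 1609 (2648 left).
+365 (one year) → Aug 25, 1610 (2283 left).
+365 (one year) → Aug 25, 1611 (1918 left).
+366 (one year; includes Feb 29, 1612) → Aug 25, 1612 (1552 left).
+365 (one year) → Aug 25, 1613 (1187 left).
+365 (one year) → Aug 25, 1614 (822 left).
+365 (one year) → Aug 25, 1615 (457 left).
+366 (one year; includes Feb 29, 1616) → Aug 25, 1616 (91 left).
Aug has 31 days: +7 → Sep 1, 1616 (84 left).
Sep has 30 days: +30 → Oct 1, 1616 (54 left).
Oct has 31 days: +31 → Nov 1, 1616 (23 left).
+23 → Nov 24, 1616.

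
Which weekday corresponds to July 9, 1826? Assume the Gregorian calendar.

Sunday

Doomsday rule: the anchor day for the 1800s is Friday. For year 26: 26÷12 = 2 r 2, and 2÷4 = 0, so 2+2+0 = 4.
Friday + 4 ≡ Tuesday — that's 1826's doomsday.
In July the doomsday date is Jul 11.
Jul 9 is 2 days before Jul 11; 2 mod 7 = 2, so Tuesday − 2 = Sunday.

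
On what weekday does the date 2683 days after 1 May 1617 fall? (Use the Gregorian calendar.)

Wednesday

First find the weekday of May 1, 1617. Doomsday rule: the anchor day for the 1600s is Tuesday. For year 17: 17÷12 = 1 r 5, and 5÷4 = 1, so 1+5+1 = 7.
Tuesday + 7 ≡ Tuesday — that's 1617's doomsday.
In May the doomsday date is May 9.
May 1 is 8 days before May 9; 8 mod 7 = 1, so Tuesday − 1 = Monday.
2683 mod 7 = 2, so 2683 days after a Monday is Monday + 2 = Wednesday.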